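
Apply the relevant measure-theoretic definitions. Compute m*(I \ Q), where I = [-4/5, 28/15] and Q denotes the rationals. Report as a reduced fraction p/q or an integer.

The interval I = [-4/5, 28/15] has m(I) = 28/15 - (-4/5) = 8/3 (endpoints are measure-zero, so open/closed/half-open agree). Write I = (I cap Q) u (I \ Q). The rationals in I are countable, so m*(I cap Q) = 0 (cover each rational by intervals whose total length is arbitrarily small). By countable subadditivity m*(I) <= m*(I cap Q) + m*(I \ Q), hence m*(I \ Q) >= m(I) = 8/3. The reverse inequality m*(I \ Q) <= m*(I) = 8/3 is trivial since (I \ Q) is a subset of I. Therefore m*(I \ Q) = 8/3.

8/3


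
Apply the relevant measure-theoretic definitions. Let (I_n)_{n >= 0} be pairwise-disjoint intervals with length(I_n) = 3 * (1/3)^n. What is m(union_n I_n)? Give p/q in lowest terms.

By countable additivity of the Lebesgue measure on pairwise disjoint measurable sets,
  m(union_{n >= 0} I_n) = sum_{n >= 0} m(I_n) = sum_{n >= 0} a * r^n,
  with a = 3 and r = 1/3.
Since 0 < r = 1/3 < 1, the geometric series converges:
  sum_{n >= 0} a * r^n = a / (1 - r).
  = 3 / (1 - 1/3)
  = 3 / (2/3)
  = 9/2.

9/2


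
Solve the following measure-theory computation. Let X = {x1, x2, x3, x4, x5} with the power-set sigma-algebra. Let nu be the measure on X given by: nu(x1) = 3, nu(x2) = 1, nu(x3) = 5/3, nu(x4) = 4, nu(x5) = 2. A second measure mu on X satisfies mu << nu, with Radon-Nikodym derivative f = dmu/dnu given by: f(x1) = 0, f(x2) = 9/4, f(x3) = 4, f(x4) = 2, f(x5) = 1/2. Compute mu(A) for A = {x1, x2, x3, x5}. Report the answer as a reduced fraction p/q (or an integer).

By the defining property of the Radon-Nikodym derivative, for every measurable set A,
  mu(A) = integral_A f dnu.
Since nu is a discrete measure concentrated on the atoms of X, the integral over A reduces to the sum
  mu(A) = sum_{x in A} f(x) * nu({x}).
Computing each term:
  x1: f(x1) * nu(x1) = 0 * 3 = 0.
  x2: f(x2) * nu(x2) = 9/4 * 1 = 9/4.
  x3: f(x3) * nu(x3) = 4 * 5/3 = 20/3.
  x5: f(x5) * nu(x5) = 1/2 * 2 = 1.
Summing: mu(A) = 0 + 9/4 + 20/3 + 1 = 119/12.

119/12


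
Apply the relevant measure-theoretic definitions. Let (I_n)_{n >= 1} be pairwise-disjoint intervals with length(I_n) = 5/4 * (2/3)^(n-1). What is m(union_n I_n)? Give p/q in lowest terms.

By countable additivity of the Lebesgue measure on pairwise disjoint measurable sets,
  m(union_{n >= 1} I_n) = sum_{n >= 1} m(I_n) = sum_{n >= 1} a * r^(n-1),
  with a = 5/4 and r = 2/3.
Since 0 < r = 2/3 < 1, the geometric series converges:
  sum_{n >= 1} a * r^(n-1) = a / (1 - r).
  = 5/4 / (1 - 2/3)
  = 5/4 / (1/3)
  = 15/4.

15/4


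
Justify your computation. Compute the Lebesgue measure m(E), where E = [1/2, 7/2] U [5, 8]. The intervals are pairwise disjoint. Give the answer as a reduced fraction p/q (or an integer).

For pairwise disjoint intervals, m(union_i I_i) = sum_i m(I_i),
and m is invariant under swapping open/closed endpoints (single points have measure 0).
So m(E) = sum_i (b_i - a_i).
  I_1 has length 7/2 - 1/2 = 3.
  I_2 has length 8 - 5 = 3.
Summing:
  m(E) = 3 + 3 = 6.

6


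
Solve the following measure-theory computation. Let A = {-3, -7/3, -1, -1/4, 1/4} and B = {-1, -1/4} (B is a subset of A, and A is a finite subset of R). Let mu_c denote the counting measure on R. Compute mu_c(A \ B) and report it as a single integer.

Counting measure assigns mu_c(E) = |E| (number of elements) when E is finite. For B subset A, A \ B is the set of elements of A not in B, so |A \ B| = |A| - |B|.
|A| = 5, |B| = 2, so mu_c(A \ B) = 5 - 2 = 3.

3


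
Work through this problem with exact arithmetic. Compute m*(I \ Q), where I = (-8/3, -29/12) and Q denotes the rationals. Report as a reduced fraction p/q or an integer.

The interval I = (-8/3, -29/12) has m(I) = -29/12 - (-8/3) = 1/4 (endpoints are measure-zero, so open/closed/half-open agree). Write I = (I cap Q) u (I \ Q). The rationals in I are countable, so m*(I cap Q) = 0 (cover each rational by intervals whose total length is arbitrarily small). By countable subadditivity m*(I) <= m*(I cap Q) + m*(I \ Q), hence m*(I \ Q) >= m(I) = 1/4. The reverse inequality m*(I \ Q) <= m*(I) = 1/4 is trivial since (I \ Q) is a subset of I. Therefore m*(I \ Q) = 1/4.

1/4


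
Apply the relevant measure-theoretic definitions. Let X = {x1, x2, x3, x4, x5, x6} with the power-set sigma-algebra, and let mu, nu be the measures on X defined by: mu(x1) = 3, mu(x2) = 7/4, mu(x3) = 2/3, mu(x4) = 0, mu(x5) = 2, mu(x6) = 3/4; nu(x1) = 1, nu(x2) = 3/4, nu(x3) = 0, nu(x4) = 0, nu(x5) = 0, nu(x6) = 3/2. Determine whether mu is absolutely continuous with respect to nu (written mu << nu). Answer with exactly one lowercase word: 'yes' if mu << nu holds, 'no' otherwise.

mu << nu means: every nu-null measurable set is also mu-null; equivalently, for every atom x, if nu({x}) = 0 then mu({x}) = 0.
Checking each atom:
  x1: nu = 1 > 0 -> no constraint.
  x2: nu = 3/4 > 0 -> no constraint.
  x3: nu = 0, mu = 2/3 > 0 -> violates mu << nu.
  x4: nu = 0, mu = 0 -> consistent with mu << nu.
  x5: nu = 0, mu = 2 > 0 -> violates mu << nu.
  x6: nu = 3/2 > 0 -> no constraint.
The atom(s) x3, x5 violate the condition (nu = 0 but mu > 0). Therefore mu is NOT absolutely continuous w.r.t. nu.

no


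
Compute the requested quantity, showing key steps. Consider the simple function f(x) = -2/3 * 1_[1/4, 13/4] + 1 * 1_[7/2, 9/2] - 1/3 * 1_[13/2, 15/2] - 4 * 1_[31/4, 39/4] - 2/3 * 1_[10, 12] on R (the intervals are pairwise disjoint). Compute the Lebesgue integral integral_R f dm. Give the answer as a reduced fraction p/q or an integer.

For a simple function f = sum_i c_i * 1_{A_i} with disjoint A_i,
  integral f dm = sum_i c_i * m(A_i).
Lengths of the A_i:
  m(A_1) = 13/4 - 1/4 = 3.
  m(A_2) = 9/2 - 7/2 = 1.
  m(A_3) = 15/2 - 13/2 = 1.
  m(A_4) = 39/4 - 31/4 = 2.
  m(A_5) = 12 - 10 = 2.
Contributions c_i * m(A_i):
  (-2/3) * (3) = -2.
  (1) * (1) = 1.
  (-1/3) * (1) = -1/3.
  (-4) * (2) = -8.
  (-2/3) * (2) = -4/3.
Total: -2 + 1 - 1/3 - 8 - 4/3 = -32/3.

-32/3


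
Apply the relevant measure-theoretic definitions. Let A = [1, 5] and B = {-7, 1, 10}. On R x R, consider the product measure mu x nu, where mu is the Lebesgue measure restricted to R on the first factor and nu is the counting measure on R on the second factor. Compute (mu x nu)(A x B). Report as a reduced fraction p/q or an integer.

For a measurable rectangle A x B, the product measure satisfies
  (mu x nu)(A x B) = mu(A) * nu(B).
  mu(A) = 4.
  nu(B) = 3.
  (mu x nu)(A x B) = 4 * 3 = 12.

12


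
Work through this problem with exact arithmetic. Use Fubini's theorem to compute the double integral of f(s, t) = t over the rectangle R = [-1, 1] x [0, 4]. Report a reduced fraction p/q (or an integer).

f(s, t) is a tensor product of a function of s and a function of t, and both factors are bounded continuous (hence Lebesgue integrable) on the rectangle, so Fubini's theorem applies:
  integral_R f d(m x m) = (integral_a1^b1 1 ds) * (integral_a2^b2 t dt).
Inner integral in s: integral_{-1}^{1} 1 ds = (1^1 - (-1)^1)/1
  = 2.
Inner integral in t: integral_{0}^{4} t dt = (4^2 - 0^2)/2
  = 8.
Product: (2) * (8) = 16.

16


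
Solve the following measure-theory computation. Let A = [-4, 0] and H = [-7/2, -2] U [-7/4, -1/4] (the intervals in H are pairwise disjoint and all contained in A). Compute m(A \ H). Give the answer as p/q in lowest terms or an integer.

The ambient interval has length m(A) = 0 - (-4) = 4.
Since the holes are disjoint and sit inside A, by finite additivity
  m(H) = sum_i (b_i - a_i), and m(A \ H) = m(A) - m(H).
Computing the hole measures:
  m(H_1) = -2 - (-7/2) = 3/2.
  m(H_2) = -1/4 - (-7/4) = 3/2.
Summed: m(H) = 3/2 + 3/2 = 3.
So m(A \ H) = 4 - 3 = 1.

1


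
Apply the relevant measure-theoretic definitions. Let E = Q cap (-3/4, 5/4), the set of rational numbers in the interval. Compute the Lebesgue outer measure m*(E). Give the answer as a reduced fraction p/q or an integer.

Q cap (-3/4, 5/4) is countable; list its elements as q_1, q_2, ... . Fix eps > 0 and cover the k-th point by an interval of length eps * 2^(-k). The cover has total length eps * sum_{k>=1} 2^(-k) = eps, so by definition of outer measure m*(Q cap (-3/4, 5/4)) <= eps. Since eps was arbitrary and m* >= 0, the outer measure is 0.

0


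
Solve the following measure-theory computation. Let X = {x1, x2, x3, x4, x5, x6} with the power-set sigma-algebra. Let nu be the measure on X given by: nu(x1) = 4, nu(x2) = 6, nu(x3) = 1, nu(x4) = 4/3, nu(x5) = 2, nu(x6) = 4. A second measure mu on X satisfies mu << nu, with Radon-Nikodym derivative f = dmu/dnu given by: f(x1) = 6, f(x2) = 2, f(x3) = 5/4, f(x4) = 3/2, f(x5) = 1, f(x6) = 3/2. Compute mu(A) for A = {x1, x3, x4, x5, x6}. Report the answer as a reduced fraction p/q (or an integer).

By the defining property of the Radon-Nikodym derivative, for every measurable set A,
  mu(A) = integral_A f dnu.
Since nu is a discrete measure concentrated on the atoms of X, the integral over A reduces to the sum
  mu(A) = sum_{x in A} f(x) * nu({x}).
Computing each term:
  x1: f(x1) * nu(x1) = 6 * 4 = 24.
  x3: f(x3) * nu(x3) = 5/4 * 1 = 5/4.
  x4: f(x4) * nu(x4) = 3/2 * 4/3 = 2.
  x5: f(x5) * nu(x5) = 1 * 2 = 2.
  x6: f(x6) * nu(x6) = 3/2 * 4 = 6.
Summing: mu(A) = 24 + 5/4 + 2 + 2 + 6 = 141/4.

141/4


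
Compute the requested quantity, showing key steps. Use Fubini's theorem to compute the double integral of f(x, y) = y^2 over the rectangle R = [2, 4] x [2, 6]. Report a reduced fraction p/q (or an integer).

f(x, y) is a tensor product of a function of x and a function of y, and both factors are bounded continuous (hence Lebesgue integrable) on the rectangle, so Fubini's theorem applies:
  integral_R f d(m x m) = (integral_a1^b1 1 dx) * (integral_a2^b2 y^2 dy).
Inner integral in x: integral_{2}^{4} 1 dx = (4^1 - 2^1)/1
  = 2.
Inner integral in y: integral_{2}^{6} y^2 dy = (6^3 - 2^3)/3
  = 208/3.
Product: (2) * (208/3) = 416/3.

416/3


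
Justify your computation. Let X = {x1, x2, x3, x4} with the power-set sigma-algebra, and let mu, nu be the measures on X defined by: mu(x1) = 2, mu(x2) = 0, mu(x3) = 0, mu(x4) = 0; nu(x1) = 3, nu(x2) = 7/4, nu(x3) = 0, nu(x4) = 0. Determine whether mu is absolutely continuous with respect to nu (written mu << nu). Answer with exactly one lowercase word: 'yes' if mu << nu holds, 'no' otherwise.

mu << nu means: every nu-null measurable set is also mu-null; equivalently, for every atom x, if nu({x}) = 0 then mu({x}) = 0.
Checking each atom:
  x1: nu = 3 > 0 -> no constraint.
  x2: nu = 7/4 > 0 -> no constraint.
  x3: nu = 0, mu = 0 -> consistent with mu << nu.
  x4: nu = 0, mu = 0 -> consistent with mu << nu.
No atom violates the condition. Therefore mu << nu.

yes


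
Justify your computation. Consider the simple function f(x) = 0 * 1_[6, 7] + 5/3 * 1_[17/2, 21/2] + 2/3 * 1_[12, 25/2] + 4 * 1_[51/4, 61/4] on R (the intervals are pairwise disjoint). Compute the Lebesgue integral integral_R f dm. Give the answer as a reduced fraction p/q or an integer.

For a simple function f = sum_i c_i * 1_{A_i} with disjoint A_i,
  integral f dm = sum_i c_i * m(A_i).
Lengths of the A_i:
  m(A_1) = 7 - 6 = 1.
  m(A_2) = 21/2 - 17/2 = 2.
  m(A_3) = 25/2 - 12 = 1/2.
  m(A_4) = 61/4 - 51/4 = 5/2.
Contributions c_i * m(A_i):
  (0) * (1) = 0.
  (5/3) * (2) = 10/3.
  (2/3) * (1/2) = 1/3.
  (4) * (5/2) = 10.
Total: 0 + 10/3 + 1/3 + 10 = 41/3.

41/3


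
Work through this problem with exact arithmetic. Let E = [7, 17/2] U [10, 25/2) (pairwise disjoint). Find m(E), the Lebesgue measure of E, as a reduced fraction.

For pairwise disjoint intervals, m(union_i I_i) = sum_i m(I_i),
and m is invariant under swapping open/closed endpoints (single points have measure 0).
So m(E) = sum_i (b_i - a_i).
  I_1 has length 17/2 - 7 = 3/2.
  I_2 has length 25/2 - 10 = 5/2.
Summing:
  m(E) = 3/2 + 5/2 = 4.

4


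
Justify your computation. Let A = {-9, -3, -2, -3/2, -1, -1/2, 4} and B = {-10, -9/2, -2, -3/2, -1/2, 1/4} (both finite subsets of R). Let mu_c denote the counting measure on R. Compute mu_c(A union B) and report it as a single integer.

Counting measure on a finite set equals cardinality. By inclusion-exclusion, |A union B| = |A| + |B| - |A cap B|.
|A| = 7, |B| = 6, |A cap B| = 3.
So mu_c(A union B) = 7 + 6 - 3 = 10.

10


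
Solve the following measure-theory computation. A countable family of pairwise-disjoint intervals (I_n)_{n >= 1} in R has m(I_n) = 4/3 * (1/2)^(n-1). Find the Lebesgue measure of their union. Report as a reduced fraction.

By countable additivity of the Lebesgue measure on pairwise disjoint measurable sets,
  m(union_{n >= 1} I_n) = sum_{n >= 1} m(I_n) = sum_{n >= 1} a * r^(n-1),
  with a = 4/3 and r = 1/2.
Since 0 < r = 1/2 < 1, the geometric series converges:
  sum_{n >= 1} a * r^(n-1) = a / (1 - r).
  = 4/3 / (1 - 1/2)
  = 4/3 / (1/2)
  = 8/3.

8/3


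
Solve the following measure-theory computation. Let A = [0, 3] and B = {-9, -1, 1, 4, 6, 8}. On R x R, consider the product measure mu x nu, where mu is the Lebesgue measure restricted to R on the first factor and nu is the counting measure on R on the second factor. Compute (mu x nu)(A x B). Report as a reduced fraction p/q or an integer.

For a measurable rectangle A x B, the product measure satisfies
  (mu x nu)(A x B) = mu(A) * nu(B).
  mu(A) = 3.
  nu(B) = 6.
  (mu x nu)(A x B) = 3 * 6 = 18.

18


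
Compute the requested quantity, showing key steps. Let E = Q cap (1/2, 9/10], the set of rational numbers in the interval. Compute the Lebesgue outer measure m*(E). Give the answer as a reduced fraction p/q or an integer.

E = Q cap (1/2, 9/10] is a subset of Q, which is countable. Enumerate Q = {q_1, q_2, ...}; for any eps > 0, cover q_k by the open interval (q_k - eps/2^(k+1), q_k + eps/2^(k+1)), of length eps/2^k. The total cover length is sum_{k>=1} eps/2^k = eps. Hence m*(E) <= m*(Q) <= eps for every eps > 0, and since outer measure is non-negative, m*(E) = 0.

0


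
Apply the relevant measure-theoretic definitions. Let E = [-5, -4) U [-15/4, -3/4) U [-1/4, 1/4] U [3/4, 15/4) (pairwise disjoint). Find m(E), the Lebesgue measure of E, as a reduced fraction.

For pairwise disjoint intervals, m(union_i I_i) = sum_i m(I_i),
and m is invariant under swapping open/closed endpoints (single points have measure 0).
So m(E) = sum_i (b_i - a_i).
  I_1 has length -4 - (-5) = 1.
  I_2 has length -3/4 - (-15/4) = 3.
  I_3 has length 1/4 - (-1/4) = 1/2.
  I_4 has length 15/4 - 3/4 = 3.
Summing:
  m(E) = 1 + 3 + 1/2 + 3 = 15/2.

15/2


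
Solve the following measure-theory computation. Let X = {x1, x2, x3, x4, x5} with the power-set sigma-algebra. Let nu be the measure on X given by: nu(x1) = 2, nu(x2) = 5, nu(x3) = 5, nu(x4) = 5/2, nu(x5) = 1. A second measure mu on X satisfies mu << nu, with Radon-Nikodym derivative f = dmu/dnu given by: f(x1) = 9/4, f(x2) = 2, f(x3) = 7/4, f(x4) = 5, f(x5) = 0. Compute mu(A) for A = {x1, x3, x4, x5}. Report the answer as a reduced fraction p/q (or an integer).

By the defining property of the Radon-Nikodym derivative, for every measurable set A,
  mu(A) = integral_A f dnu.
Since nu is a discrete measure concentrated on the atoms of X, the integral over A reduces to the sum
  mu(A) = sum_{x in A} f(x) * nu({x}).
Computing each term:
  x1: f(x1) * nu(x1) = 9/4 * 2 = 9/2.
  x3: f(x3) * nu(x3) = 7/4 * 5 = 35/4.
  x4: f(x4) * nu(x4) = 5 * 5/2 = 25/2.
  x5: f(x5) * nu(x5) = 0 * 1 = 0.
Summing: mu(A) = 9/2 + 35/4 + 25/2 + 0 = 103/4.

103/4


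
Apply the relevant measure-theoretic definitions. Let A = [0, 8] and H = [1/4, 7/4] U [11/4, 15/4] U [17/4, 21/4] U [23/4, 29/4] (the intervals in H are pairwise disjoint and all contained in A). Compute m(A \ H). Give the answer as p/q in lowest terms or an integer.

The ambient interval has length m(A) = 8 - 0 = 8.
Since the holes are disjoint and sit inside A, by finite additivity
  m(H) = sum_i (b_i - a_i), and m(A \ H) = m(A) - m(H).
Computing the hole measures:
  m(H_1) = 7/4 - 1/4 = 3/2.
  m(H_2) = 15/4 - 11/4 = 1.
  m(H_3) = 21/4 - 17/4 = 1.
  m(H_4) = 29/4 - 23/4 = 3/2.
Summed: m(H) = 3/2 + 1 + 1 + 3/2 = 5.
So m(A \ H) = 8 - 5 = 3.

3


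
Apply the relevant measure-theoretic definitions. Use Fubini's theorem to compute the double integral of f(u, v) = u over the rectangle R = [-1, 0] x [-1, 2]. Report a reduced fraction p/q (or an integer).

f(u, v) is a tensor product of a function of u and a function of v, and both factors are bounded continuous (hence Lebesgue integrable) on the rectangle, so Fubini's theorem applies:
  integral_R f d(m x m) = (integral_a1^b1 u du) * (integral_a2^b2 1 dv).
Inner integral in u: integral_{-1}^{0} u du = (0^2 - (-1)^2)/2
  = -1/2.
Inner integral in v: integral_{-1}^{2} 1 dv = (2^1 - (-1)^1)/1
  = 3.
Product: (-1/2) * (3) = -3/2.

-3/2


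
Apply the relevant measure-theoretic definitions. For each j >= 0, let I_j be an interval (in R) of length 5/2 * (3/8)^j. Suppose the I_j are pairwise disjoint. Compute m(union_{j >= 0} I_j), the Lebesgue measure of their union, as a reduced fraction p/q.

By countable additivity of the Lebesgue measure on pairwise disjoint measurable sets,
  m(union_{j >= 0} I_j) = sum_{j >= 0} m(I_j) = sum_{j >= 0} a * r^j,
  with a = 5/2 and r = 3/8.
Since 0 < r = 3/8 < 1, the geometric series converges:
  sum_{j >= 0} a * r^j = a / (1 - r).
  = 5/2 / (1 - 3/8)
  = 5/2 / (5/8)
  = 4.

4


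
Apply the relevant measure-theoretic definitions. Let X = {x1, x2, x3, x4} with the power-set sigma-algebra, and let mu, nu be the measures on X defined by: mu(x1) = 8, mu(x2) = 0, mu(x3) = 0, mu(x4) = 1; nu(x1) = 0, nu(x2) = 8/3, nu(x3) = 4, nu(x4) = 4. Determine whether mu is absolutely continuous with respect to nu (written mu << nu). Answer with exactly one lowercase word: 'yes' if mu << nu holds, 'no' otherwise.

mu << nu means: every nu-null measurable set is also mu-null; equivalently, for every atom x, if nu({x}) = 0 then mu({x}) = 0.
Checking each atom:
  x1: nu = 0, mu = 8 > 0 -> violates mu << nu.
  x2: nu = 8/3 > 0 -> no constraint.
  x3: nu = 4 > 0 -> no constraint.
  x4: nu = 4 > 0 -> no constraint.
The atom(s) x1 violate the condition (nu = 0 but mu > 0). Therefore mu is NOT absolutely continuous w.r.t. nu.

no


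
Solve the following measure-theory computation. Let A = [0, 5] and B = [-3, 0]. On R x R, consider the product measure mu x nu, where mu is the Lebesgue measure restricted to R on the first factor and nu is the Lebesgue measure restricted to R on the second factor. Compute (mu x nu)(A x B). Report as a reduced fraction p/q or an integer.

For a measurable rectangle A x B, the product measure satisfies
  (mu x nu)(A x B) = mu(A) * nu(B).
  mu(A) = 5.
  nu(B) = 3.
  (mu x nu)(A x B) = 5 * 3 = 15.

15


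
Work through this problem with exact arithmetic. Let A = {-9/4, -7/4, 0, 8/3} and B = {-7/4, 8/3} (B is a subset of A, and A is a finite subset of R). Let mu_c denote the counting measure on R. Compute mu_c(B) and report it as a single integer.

Counting measure assigns mu_c(E) = |E| (number of elements) when E is finite.
B has 2 element(s), so mu_c(B) = 2.

2


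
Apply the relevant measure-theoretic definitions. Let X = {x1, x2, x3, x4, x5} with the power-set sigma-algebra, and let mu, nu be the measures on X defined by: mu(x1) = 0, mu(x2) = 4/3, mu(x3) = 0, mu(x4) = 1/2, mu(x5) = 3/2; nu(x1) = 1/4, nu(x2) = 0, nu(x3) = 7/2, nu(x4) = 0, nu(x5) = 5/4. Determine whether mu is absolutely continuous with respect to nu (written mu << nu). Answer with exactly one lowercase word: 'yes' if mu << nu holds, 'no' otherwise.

mu << nu means: every nu-null measurable set is also mu-null; equivalently, for every atom x, if nu({x}) = 0 then mu({x}) = 0.
Checking each atom:
  x1: nu = 1/4 > 0 -> no constraint.
  x2: nu = 0, mu = 4/3 > 0 -> violates mu << nu.
  x3: nu = 7/2 > 0 -> no constraint.
  x4: nu = 0, mu = 1/2 > 0 -> violates mu << nu.
  x5: nu = 5/4 > 0 -> no constraint.
The atom(s) x2, x4 violate the condition (nu = 0 but mu > 0). Therefore mu is NOT absolutely continuous w.r.t. nu.

no


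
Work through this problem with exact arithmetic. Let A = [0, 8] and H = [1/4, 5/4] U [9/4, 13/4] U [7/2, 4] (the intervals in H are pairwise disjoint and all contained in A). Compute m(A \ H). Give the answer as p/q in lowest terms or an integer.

The ambient interval has length m(A) = 8 - 0 = 8.
Since the holes are disjoint and sit inside A, by finite additivity
  m(H) = sum_i (b_i - a_i), and m(A \ H) = m(A) - m(H).
Computing the hole measures:
  m(H_1) = 5/4 - 1/4 = 1.
  m(H_2) = 13/4 - 9/4 = 1.
  m(H_3) = 4 - 7/2 = 1/2.
Summed: m(H) = 1 + 1 + 1/2 = 5/2.
So m(A \ H) = 8 - 5/2 = 11/2.

11/2


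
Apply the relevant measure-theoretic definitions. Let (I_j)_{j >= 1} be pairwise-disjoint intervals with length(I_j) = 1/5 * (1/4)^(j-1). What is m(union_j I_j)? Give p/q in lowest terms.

By countable additivity of the Lebesgue measure on pairwise disjoint measurable sets,
  m(union_{j >= 1} I_j) = sum_{j >= 1} m(I_j) = sum_{j >= 1} a * r^(j-1),
  with a = 1/5 and r = 1/4.
Since 0 < r = 1/4 < 1, the geometric series converges:
  sum_{j >= 1} a * r^(j-1) = a / (1 - r).
  = 1/5 / (1 - 1/4)
  = 1/5 / (3/4)
  = 4/15.

4/15


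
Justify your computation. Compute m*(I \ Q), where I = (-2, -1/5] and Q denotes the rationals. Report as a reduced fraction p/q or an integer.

The interval I = (-2, -1/5] has m(I) = -1/5 - (-2) = 9/5 (endpoints are measure-zero, so open/closed/half-open agree). Write I = (I cap Q) u (I \ Q). The rationals in I are countable, so m*(I cap Q) = 0 (cover each rational by intervals whose total length is arbitrarily small). By countable subadditivity m*(I) <= m*(I cap Q) + m*(I \ Q), hence m*(I \ Q) >= m(I) = 9/5. The reverse inequality m*(I \ Q) <= m*(I) = 9/5 is trivial since (I \ Q) is a subset of I. Therefore m*(I \ Q) = 9/5.

9/5


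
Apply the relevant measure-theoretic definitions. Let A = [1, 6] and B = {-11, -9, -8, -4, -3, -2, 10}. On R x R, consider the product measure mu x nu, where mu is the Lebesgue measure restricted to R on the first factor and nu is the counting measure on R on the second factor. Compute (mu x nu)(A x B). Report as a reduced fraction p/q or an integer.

For a measurable rectangle A x B, the product measure satisfies
  (mu x nu)(A x B) = mu(A) * nu(B).
  mu(A) = 5.
  nu(B) = 7.
  (mu x nu)(A x B) = 5 * 7 = 35.

35


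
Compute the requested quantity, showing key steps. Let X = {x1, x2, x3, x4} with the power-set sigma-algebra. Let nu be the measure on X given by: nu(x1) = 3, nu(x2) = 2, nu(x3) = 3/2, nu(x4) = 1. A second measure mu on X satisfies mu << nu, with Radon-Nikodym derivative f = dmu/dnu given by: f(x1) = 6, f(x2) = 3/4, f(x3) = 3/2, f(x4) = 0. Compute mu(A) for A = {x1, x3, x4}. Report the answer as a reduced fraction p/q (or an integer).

By the defining property of the Radon-Nikodym derivative, for every measurable set A,
  mu(A) = integral_A f dnu.
Since nu is a discrete measure concentrated on the atoms of X, the integral over A reduces to the sum
  mu(A) = sum_{x in A} f(x) * nu({x}).
Computing each term:
  x1: f(x1) * nu(x1) = 6 * 3 = 18.
  x3: f(x3) * nu(x3) = 3/2 * 3/2 = 9/4.
  x4: f(x4) * nu(x4) = 0 * 1 = 0.
Summing: mu(A) = 18 + 9/4 + 0 = 81/4.

81/4


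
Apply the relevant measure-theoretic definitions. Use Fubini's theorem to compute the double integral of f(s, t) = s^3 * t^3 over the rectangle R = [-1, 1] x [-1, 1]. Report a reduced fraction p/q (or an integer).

f(s, t) is a tensor product of a function of s and a function of t, and both factors are bounded continuous (hence Lebesgue integrable) on the rectangle, so Fubini's theorem applies:
  integral_R f d(m x m) = (integral_a1^b1 s^3 ds) * (integral_a2^b2 t^3 dt).
Inner integral in s: integral_{-1}^{1} s^3 ds = (1^4 - (-1)^4)/4
  = 0.
Inner integral in t: integral_{-1}^{1} t^3 dt = (1^4 - (-1)^4)/4
  = 0.
Product: (0) * (0) = 0.

0


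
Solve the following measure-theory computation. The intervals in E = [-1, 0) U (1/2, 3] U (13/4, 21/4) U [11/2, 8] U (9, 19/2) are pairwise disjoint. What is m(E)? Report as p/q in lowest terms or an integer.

For pairwise disjoint intervals, m(union_i I_i) = sum_i m(I_i),
and m is invariant under swapping open/closed endpoints (single points have measure 0).
So m(E) = sum_i (b_i - a_i).
  I_1 has length 0 - (-1) = 1.
  I_2 has length 3 - 1/2 = 5/2.
  I_3 has length 21/4 - 13/4 = 2.
  I_4 has length 8 - 11/2 = 5/2.
  I_5 has length 19/2 - 9 = 1/2.
Summing:
  m(E) = 1 + 5/2 + 2 + 5/2 + 1/2 = 17/2.

17/2


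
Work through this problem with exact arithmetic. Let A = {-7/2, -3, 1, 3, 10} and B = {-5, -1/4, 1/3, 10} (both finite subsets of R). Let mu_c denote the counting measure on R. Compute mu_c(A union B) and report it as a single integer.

Counting measure on a finite set equals cardinality. By inclusion-exclusion, |A union B| = |A| + |B| - |A cap B|.
|A| = 5, |B| = 4, |A cap B| = 1.
So mu_c(A union B) = 5 + 4 - 1 = 8.

8


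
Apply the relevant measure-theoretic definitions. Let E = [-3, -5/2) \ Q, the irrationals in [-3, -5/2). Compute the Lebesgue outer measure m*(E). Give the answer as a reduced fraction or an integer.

The interval I = [-3, -5/2) has m(I) = -5/2 - (-3) = 1/2 (endpoints are measure-zero, so open/closed/half-open agree). Write I = (I cap Q) u (I \ Q). The rationals in I are countable, so m*(I cap Q) = 0 (cover each rational by intervals whose total length is arbitrarily small). By countable subadditivity m*(I) <= m*(I cap Q) + m*(I \ Q), hence m*(I \ Q) >= m(I) = 1/2. The reverse inequality m*(I \ Q) <= m*(I) = 1/2 is trivial since (I \ Q) is a subset of I. Therefore m*(I \ Q) = 1/2.

1/2


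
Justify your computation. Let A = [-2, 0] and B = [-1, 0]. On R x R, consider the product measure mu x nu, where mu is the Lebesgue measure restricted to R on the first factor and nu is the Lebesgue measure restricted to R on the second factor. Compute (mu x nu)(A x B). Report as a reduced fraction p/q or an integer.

For a measurable rectangle A x B, the product measure satisfies
  (mu x nu)(A x B) = mu(A) * nu(B).
  mu(A) = 2.
  nu(B) = 1.
  (mu x nu)(A x B) = 2 * 1 = 2.

2


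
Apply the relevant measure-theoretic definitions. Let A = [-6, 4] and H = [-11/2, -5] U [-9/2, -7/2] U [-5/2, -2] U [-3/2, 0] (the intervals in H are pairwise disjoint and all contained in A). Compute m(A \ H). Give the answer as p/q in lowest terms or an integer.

The ambient interval has length m(A) = 4 - (-6) = 10.
Since the holes are disjoint and sit inside A, by finite additivity
  m(H) = sum_i (b_i - a_i), and m(A \ H) = m(A) - m(H).
Computing the hole measures:
  m(H_1) = -5 - (-11/2) = 1/2.
  m(H_2) = -7/2 - (-9/2) = 1.
  m(H_3) = -2 - (-5/2) = 1/2.
  m(H_4) = 0 - (-3/2) = 3/2.
Summed: m(H) = 1/2 + 1 + 1/2 + 3/2 = 7/2.
So m(A \ H) = 10 - 7/2 = 13/2.

13/2


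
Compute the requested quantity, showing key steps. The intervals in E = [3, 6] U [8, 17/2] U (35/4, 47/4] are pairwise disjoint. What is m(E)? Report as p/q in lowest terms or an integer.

For pairwise disjoint intervals, m(union_i I_i) = sum_i m(I_i),
and m is invariant under swapping open/closed endpoints (single points have measure 0).
So m(E) = sum_i (b_i - a_i).
  I_1 has length 6 - 3 = 3.
  I_2 has length 17/2 - 8 = 1/2.
  I_3 has length 47/4 - 35/4 = 3.
Summing:
  m(E) = 3 + 1/2 + 3 = 13/2.

13/2


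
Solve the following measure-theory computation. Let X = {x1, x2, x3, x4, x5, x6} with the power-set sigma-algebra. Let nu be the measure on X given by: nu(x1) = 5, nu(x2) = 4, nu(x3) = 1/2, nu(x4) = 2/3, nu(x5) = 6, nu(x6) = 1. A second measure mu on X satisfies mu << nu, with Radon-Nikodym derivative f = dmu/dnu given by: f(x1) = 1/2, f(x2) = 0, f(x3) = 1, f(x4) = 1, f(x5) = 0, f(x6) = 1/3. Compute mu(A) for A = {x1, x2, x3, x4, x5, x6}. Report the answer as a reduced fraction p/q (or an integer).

By the defining property of the Radon-Nikodym derivative, for every measurable set A,
  mu(A) = integral_A f dnu.
Since nu is a discrete measure concentrated on the atoms of X, the integral over A reduces to the sum
  mu(A) = sum_{x in A} f(x) * nu({x}).
Computing each term:
  x1: f(x1) * nu(x1) = 1/2 * 5 = 5/2.
  x2: f(x2) * nu(x2) = 0 * 4 = 0.
  x3: f(x3) * nu(x3) = 1 * 1/2 = 1/2.
  x4: f(x4) * nu(x4) = 1 * 2/3 = 2/3.
  x5: f(x5) * nu(x5) = 0 * 6 = 0.
  x6: f(x6) * nu(x6) = 1/3 * 1 = 1/3.
Summing: mu(A) = 5/2 + 0 + 1/2 + 2/3 + 0 + 1/3 = 4.

4


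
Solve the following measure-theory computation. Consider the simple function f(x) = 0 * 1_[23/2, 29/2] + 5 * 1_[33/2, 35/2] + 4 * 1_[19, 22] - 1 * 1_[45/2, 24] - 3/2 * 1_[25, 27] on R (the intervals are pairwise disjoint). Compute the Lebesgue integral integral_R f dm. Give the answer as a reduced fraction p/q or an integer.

For a simple function f = sum_i c_i * 1_{A_i} with disjoint A_i,
  integral f dm = sum_i c_i * m(A_i).
Lengths of the A_i:
  m(A_1) = 29/2 - 23/2 = 3.
  m(A_2) = 35/2 - 33/2 = 1.
  m(A_3) = 22 - 19 = 3.
  m(A_4) = 24 - 45/2 = 3/2.
  m(A_5) = 27 - 25 = 2.
Contributions c_i * m(A_i):
  (0) * (3) = 0.
  (5) * (1) = 5.
  (4) * (3) = 12.
  (-1) * (3/2) = -3/2.
  (-3/2) * (2) = -3.
Total: 0 + 5 + 12 - 3/2 - 3 = 25/2.

25/2


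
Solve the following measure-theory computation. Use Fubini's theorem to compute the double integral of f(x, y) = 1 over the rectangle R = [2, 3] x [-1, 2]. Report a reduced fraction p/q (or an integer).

f(x, y) is a tensor product of a function of x and a function of y, and both factors are bounded continuous (hence Lebesgue integrable) on the rectangle, so Fubini's theorem applies:
  integral_R f d(m x m) = (integral_a1^b1 1 dx) * (integral_a2^b2 1 dy).
Inner integral in x: integral_{2}^{3} 1 dx = (3^1 - 2^1)/1
  = 1.
Inner integral in y: integral_{-1}^{2} 1 dy = (2^1 - (-1)^1)/1
  = 3.
Product: (1) * (3) = 3.

3


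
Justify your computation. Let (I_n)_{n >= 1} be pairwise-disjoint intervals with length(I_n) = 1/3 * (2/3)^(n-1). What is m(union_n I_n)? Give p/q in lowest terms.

By countable additivity of the Lebesgue measure on pairwise disjoint measurable sets,
  m(union_{n >= 1} I_n) = sum_{n >= 1} m(I_n) = sum_{n >= 1} a * r^(n-1),
  with a = 1/3 and r = 2/3.
Since 0 < r = 2/3 < 1, the geometric series converges:
  sum_{n >= 1} a * r^(n-1) = a / (1 - r).
  = 1/3 / (1 - 2/3)
  = 1/3 / (1/3)
  = 1.

1


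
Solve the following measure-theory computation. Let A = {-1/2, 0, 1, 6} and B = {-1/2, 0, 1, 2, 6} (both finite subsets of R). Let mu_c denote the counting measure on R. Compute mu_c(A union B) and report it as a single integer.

Counting measure on a finite set equals cardinality. By inclusion-exclusion, |A union B| = |A| + |B| - |A cap B|.
|A| = 4, |B| = 5, |A cap B| = 4.
So mu_c(A union B) = 4 + 5 - 4 = 5.

5


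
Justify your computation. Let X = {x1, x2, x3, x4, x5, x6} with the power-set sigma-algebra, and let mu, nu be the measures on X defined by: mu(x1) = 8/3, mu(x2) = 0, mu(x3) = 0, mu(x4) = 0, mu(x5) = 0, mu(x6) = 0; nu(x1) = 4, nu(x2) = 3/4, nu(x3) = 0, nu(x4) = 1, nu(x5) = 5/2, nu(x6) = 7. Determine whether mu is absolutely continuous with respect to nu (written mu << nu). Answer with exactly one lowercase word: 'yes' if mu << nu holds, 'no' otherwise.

mu << nu means: every nu-null measurable set is also mu-null; equivalently, for every atom x, if nu({x}) = 0 then mu({x}) = 0.
Checking each atom:
  x1: nu = 4 > 0 -> no constraint.
  x2: nu = 3/4 > 0 -> no constraint.
  x3: nu = 0, mu = 0 -> consistent with mu << nu.
  x4: nu = 1 > 0 -> no constraint.
  x5: nu = 5/2 > 0 -> no constraint.
  x6: nu = 7 > 0 -> no constraint.
No atom violates the condition. Therefore mu << nu.

yes


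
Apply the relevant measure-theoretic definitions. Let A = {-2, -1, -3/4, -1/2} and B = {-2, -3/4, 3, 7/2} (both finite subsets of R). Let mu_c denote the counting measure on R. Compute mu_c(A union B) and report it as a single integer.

Counting measure on a finite set equals cardinality. By inclusion-exclusion, |A union B| = |A| + |B| - |A cap B|.
|A| = 4, |B| = 4, |A cap B| = 2.
So mu_c(A union B) = 4 + 4 - 2 = 6.

6


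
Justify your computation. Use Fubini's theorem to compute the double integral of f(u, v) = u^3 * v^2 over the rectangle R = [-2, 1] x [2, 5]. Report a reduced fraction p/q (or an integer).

f(u, v) is a tensor product of a function of u and a function of v, and both factors are bounded continuous (hence Lebesgue integrable) on the rectangle, so Fubini's theorem applies:
  integral_R f d(m x m) = (integral_a1^b1 u^3 du) * (integral_a2^b2 v^2 dv).
Inner integral in u: integral_{-2}^{1} u^3 du = (1^4 - (-2)^4)/4
  = -15/4.
Inner integral in v: integral_{2}^{5} v^2 dv = (5^3 - 2^3)/3
  = 39.
Product: (-15/4) * (39) = -585/4.

-585/4


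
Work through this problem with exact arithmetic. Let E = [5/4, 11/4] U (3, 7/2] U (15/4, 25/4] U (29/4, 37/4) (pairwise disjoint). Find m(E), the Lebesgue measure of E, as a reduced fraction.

For pairwise disjoint intervals, m(union_i I_i) = sum_i m(I_i),
and m is invariant under swapping open/closed endpoints (single points have measure 0).
So m(E) = sum_i (b_i - a_i).
  I_1 has length 11/4 - 5/4 = 3/2.
  I_2 has length 7/2 - 3 = 1/2.
  I_3 has length 25/4 - 15/4 = 5/2.
  I_4 has length 37/4 - 29/4 = 2.
Summing:
  m(E) = 3/2 + 1/2 + 5/2 + 2 = 13/2.

13/2


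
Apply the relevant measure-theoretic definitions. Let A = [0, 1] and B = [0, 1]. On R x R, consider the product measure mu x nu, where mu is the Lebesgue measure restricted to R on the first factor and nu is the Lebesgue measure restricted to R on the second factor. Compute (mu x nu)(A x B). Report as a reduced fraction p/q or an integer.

For a measurable rectangle A x B, the product measure satisfies
  (mu x nu)(A x B) = mu(A) * nu(B).
  mu(A) = 1.
  nu(B) = 1.
  (mu x nu)(A x B) = 1 * 1 = 1.

1


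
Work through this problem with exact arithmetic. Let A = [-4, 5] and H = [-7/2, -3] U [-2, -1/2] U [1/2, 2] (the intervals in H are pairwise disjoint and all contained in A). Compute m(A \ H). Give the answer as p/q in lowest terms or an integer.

The ambient interval has length m(A) = 5 - (-4) = 9.
Since the holes are disjoint and sit inside A, by finite additivity
  m(H) = sum_i (b_i - a_i), and m(A \ H) = m(A) - m(H).
Computing the hole measures:
  m(H_1) = -3 - (-7/2) = 1/2.
  m(H_2) = -1/2 - (-2) = 3/2.
  m(H_3) = 2 - 1/2 = 3/2.
Summed: m(H) = 1/2 + 3/2 + 3/2 = 7/2.
So m(A \ H) = 9 - 7/2 = 11/2.

11/2


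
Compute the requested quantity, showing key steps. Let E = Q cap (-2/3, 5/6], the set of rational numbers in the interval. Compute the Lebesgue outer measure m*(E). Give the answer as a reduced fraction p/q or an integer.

Q cap (-2/3, 5/6] is countable; list its elements as q_1, q_2, ... . Fix eps > 0 and cover the k-th point by an interval of length eps * 2^(-k). The cover has total length eps * sum_{k>=1} 2^(-k) = eps, so by definition of outer measure m*(Q cap (-2/3, 5/6]) <= eps. Since eps was arbitrary and m* >= 0, the outer measure is 0.

0


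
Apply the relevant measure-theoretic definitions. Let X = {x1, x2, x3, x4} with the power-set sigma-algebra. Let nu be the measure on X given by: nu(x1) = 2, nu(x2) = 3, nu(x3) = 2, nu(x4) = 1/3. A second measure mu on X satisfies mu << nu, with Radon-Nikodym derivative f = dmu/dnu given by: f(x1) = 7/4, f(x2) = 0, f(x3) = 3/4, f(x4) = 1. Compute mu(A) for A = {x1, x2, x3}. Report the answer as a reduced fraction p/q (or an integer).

By the defining property of the Radon-Nikodym derivative, for every measurable set A,
  mu(A) = integral_A f dnu.
Since nu is a discrete measure concentrated on the atoms of X, the integral over A reduces to the sum
  mu(A) = sum_{x in A} f(x) * nu({x}).
Computing each term:
  x1: f(x1) * nu(x1) = 7/4 * 2 = 7/2.
  x2: f(x2) * nu(x2) = 0 * 3 = 0.
  x3: f(x3) * nu(x3) = 3/4 * 2 = 3/2.
Summing: mu(A) = 7/2 + 0 + 3/2 = 5.

5


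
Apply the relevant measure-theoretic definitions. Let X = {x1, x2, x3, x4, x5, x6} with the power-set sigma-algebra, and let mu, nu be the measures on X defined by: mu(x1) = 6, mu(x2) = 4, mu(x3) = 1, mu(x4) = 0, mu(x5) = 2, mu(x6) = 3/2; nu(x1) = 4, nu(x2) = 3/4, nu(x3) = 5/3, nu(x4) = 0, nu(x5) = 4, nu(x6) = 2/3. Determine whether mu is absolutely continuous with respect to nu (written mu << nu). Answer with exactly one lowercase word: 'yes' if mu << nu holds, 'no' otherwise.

mu << nu means: every nu-null measurable set is also mu-null; equivalently, for every atom x, if nu({x}) = 0 then mu({x}) = 0.
Checking each atom:
  x1: nu = 4 > 0 -> no constraint.
  x2: nu = 3/4 > 0 -> no constraint.
  x3: nu = 5/3 > 0 -> no constraint.
  x4: nu = 0, mu = 0 -> consistent with mu << nu.
  x5: nu = 4 > 0 -> no constraint.
  x6: nu = 2/3 > 0 -> no constraint.
No atom violates the condition. Therefore mu << nu.

yes


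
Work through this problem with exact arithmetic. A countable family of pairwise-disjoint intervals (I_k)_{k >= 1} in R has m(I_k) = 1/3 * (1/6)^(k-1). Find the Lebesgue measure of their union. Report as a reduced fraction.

By countable additivity of the Lebesgue measure on pairwise disjoint measurable sets,
  m(union_{k >= 1} I_k) = sum_{k >= 1} m(I_k) = sum_{k >= 1} a * r^(k-1),
  with a = 1/3 and r = 1/6.
Since 0 < r = 1/6 < 1, the geometric series converges:
  sum_{k >= 1} a * r^(k-1) = a / (1 - r).
  = 1/3 / (1 - 1/6)
  = 1/3 / (5/6)
  = 2/5.

2/5


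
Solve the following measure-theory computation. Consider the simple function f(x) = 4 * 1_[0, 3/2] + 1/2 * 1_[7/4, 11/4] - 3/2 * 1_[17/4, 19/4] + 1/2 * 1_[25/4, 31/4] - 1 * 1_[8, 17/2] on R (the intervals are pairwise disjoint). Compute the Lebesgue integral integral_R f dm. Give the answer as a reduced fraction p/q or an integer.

For a simple function f = sum_i c_i * 1_{A_i} with disjoint A_i,
  integral f dm = sum_i c_i * m(A_i).
Lengths of the A_i:
  m(A_1) = 3/2 - 0 = 3/2.
  m(A_2) = 11/4 - 7/4 = 1.
  m(A_3) = 19/4 - 17/4 = 1/2.
  m(A_4) = 31/4 - 25/4 = 3/2.
  m(A_5) = 17/2 - 8 = 1/2.
Contributions c_i * m(A_i):
  (4) * (3/2) = 6.
  (1/2) * (1) = 1/2.
  (-3/2) * (1/2) = -3/4.
  (1/2) * (3/2) = 3/4.
  (-1) * (1/2) = -1/2.
Total: 6 + 1/2 - 3/4 + 3/4 - 1/2 = 6.

6


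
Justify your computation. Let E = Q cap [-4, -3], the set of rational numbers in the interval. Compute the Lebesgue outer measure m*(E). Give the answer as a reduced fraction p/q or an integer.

E = Q cap [-4, -3] is a subset of Q, which is countable. Enumerate Q = {q_1, q_2, ...}; for any eps > 0, cover q_k by the open interval (q_k - eps/2^(k+1), q_k + eps/2^(k+1)), of length eps/2^k. The total cover length is sum_{k>=1} eps/2^k = eps. Hence m*(E) <= m*(Q) <= eps for every eps > 0, and since outer measure is non-negative, m*(E) = 0.

0


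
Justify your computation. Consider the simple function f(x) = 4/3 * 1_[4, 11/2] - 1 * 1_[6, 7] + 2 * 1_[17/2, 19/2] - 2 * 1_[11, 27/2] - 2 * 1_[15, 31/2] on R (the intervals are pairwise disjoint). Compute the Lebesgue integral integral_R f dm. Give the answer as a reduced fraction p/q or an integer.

For a simple function f = sum_i c_i * 1_{A_i} with disjoint A_i,
  integral f dm = sum_i c_i * m(A_i).
Lengths of the A_i:
  m(A_1) = 11/2 - 4 = 3/2.
  m(A_2) = 7 - 6 = 1.
  m(A_3) = 19/2 - 17/2 = 1.
  m(A_4) = 27/2 - 11 = 5/2.
  m(A_5) = 31/2 - 15 = 1/2.
Contributions c_i * m(A_i):
  (4/3) * (3/2) = 2.
  (-1) * (1) = -1.
  (2) * (1) = 2.
  (-2) * (5/2) = -5.
  (-2) * (1/2) = -1.
Total: 2 - 1 + 2 - 5 - 1 = -3.

-3


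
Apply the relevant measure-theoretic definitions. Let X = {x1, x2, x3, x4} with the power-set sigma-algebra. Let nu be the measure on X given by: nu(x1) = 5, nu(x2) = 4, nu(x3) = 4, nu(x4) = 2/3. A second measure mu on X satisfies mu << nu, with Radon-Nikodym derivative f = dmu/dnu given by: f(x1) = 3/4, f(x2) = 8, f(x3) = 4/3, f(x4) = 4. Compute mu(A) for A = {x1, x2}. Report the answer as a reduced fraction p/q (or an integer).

By the defining property of the Radon-Nikodym derivative, for every measurable set A,
  mu(A) = integral_A f dnu.
Since nu is a discrete measure concentrated on the atoms of X, the integral over A reduces to the sum
  mu(A) = sum_{x in A} f(x) * nu({x}).
Computing each term:
  x1: f(x1) * nu(x1) = 3/4 * 5 = 15/4.
  x2: f(x2) * nu(x2) = 8 * 4 = 32.
Summing: mu(A) = 15/4 + 32 = 143/4.

143/4


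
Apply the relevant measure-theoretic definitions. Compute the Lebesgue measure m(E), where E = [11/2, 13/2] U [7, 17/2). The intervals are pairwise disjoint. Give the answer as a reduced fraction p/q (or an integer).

For pairwise disjoint intervals, m(union_i I_i) = sum_i m(I_i),
and m is invariant under swapping open/closed endpoints (single points have measure 0).
So m(E) = sum_i (b_i - a_i).
  I_1 has length 13/2 - 11/2 = 1.
  I_2 has length 17/2 - 7 = 3/2.
Summing:
  m(E) = 1 + 3/2 = 5/2.

5/2
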